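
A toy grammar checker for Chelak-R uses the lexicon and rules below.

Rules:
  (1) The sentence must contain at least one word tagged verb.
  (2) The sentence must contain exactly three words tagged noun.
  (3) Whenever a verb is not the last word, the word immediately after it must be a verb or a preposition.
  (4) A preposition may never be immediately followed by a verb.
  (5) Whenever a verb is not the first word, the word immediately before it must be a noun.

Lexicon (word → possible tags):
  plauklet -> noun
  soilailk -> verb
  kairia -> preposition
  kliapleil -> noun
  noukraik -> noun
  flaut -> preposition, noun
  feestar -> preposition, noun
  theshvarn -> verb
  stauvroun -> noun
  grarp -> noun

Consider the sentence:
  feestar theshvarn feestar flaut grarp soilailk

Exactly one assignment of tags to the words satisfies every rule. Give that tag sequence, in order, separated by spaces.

noun verb preposition noun noun verb

Candidates per position — 1:feestar {preposition,noun}; 2:theshvarn {verb}; 3:feestar {preposition,noun}; 4:flaut {preposition,noun}; 5:grarp {noun}; 6:soilailk {verb}.
Position 1: tagging it preposition would leave rule 4 unsatisfiable, so it must be noun.
Position 3: tagging it noun would leave rule 3 unsatisfiable, so it must be preposition.
Position 4: tagging it preposition would leave rule 2 unsatisfiable, so it must be noun.
The unique satisfying tagging is: noun verb preposition noun noun verb.
Check: rule 1 ✓; rule 2 ✓; rule 3 ✓; rule 4 ✓; rule 5 ✓.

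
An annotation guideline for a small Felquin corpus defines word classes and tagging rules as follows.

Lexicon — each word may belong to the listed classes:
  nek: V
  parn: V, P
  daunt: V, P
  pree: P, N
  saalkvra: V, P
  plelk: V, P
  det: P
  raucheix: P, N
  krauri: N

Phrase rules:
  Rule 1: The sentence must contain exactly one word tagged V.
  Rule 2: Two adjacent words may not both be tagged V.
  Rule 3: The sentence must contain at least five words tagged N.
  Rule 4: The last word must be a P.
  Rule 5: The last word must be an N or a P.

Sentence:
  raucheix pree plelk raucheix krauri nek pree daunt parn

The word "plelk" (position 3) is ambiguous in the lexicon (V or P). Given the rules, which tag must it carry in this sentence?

Candidates per position — 1:raucheix {P,N}; 2:pree {P,N}; 3:plelk {V,P}; 4:raucheix {P,N}; 5:krauri {N}; 6:nek {V}; 7:pree {P,N}; 8:daunt {V,P}; 9:parn {V,P}.
Word 1 cannot be P — rule 3 would then fail for every completion. It is N.
Word 2 cannot be P — rule 3 would then fail for every completion. It is N.
Word 3 cannot be V — rule 1 would then fail for every completion. It is P.
Word 4 cannot be P — rule 3 would then fail for every completion. It is N.
Word 7 cannot be P — rule 3 would then fail for every completion. It is N.
Word 8 cannot be V — rule 1 would then fail for every completion. It is P.
Word 9 cannot be V — rule 1 would then fail for every completion. It is P.
So the tagging must be: N N P N N V N P P.
Verifying each rule — rule 1 ok; rule 2 ok; rule 3 ok; rule 4 ok; rule 5 ok.

P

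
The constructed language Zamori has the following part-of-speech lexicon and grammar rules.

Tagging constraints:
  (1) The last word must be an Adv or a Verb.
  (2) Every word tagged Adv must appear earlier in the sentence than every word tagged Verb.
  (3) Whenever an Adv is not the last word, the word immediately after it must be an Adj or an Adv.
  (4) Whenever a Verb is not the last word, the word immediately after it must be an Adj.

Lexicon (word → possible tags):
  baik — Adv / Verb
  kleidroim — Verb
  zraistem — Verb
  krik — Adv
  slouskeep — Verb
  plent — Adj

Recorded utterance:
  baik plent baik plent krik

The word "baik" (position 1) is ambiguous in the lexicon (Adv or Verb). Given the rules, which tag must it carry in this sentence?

Adv

Candidates per position — 1:baik {Adv,Verb}; 2:plent {Adj}; 3:baik {Adv,Verb}; 4:plent {Adj}; 5:krik {Adv}.
Word 1 cannot be Verb — rule 2 would then fail for every completion. It is Adv.
Word 3 cannot be Verb — rule 2 would then fail for every completion. It is Adv.
So the tagging must be: Adv Adj Adv Adj Adv.
Checking: rule 1 holds; rule 2 holds; rule 3 holds; rule 4 holds.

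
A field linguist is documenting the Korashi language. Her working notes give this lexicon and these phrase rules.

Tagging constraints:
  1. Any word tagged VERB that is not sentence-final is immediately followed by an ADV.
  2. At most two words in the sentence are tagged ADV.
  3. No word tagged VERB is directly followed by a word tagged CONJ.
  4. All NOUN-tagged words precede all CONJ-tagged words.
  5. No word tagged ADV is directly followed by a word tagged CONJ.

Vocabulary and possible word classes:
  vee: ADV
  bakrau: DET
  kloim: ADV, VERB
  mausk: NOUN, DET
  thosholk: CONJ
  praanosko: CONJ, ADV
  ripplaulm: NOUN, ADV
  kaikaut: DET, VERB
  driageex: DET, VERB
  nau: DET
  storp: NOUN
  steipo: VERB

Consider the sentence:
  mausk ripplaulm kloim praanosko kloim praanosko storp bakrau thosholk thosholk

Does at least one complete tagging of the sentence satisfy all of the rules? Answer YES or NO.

YES

Candidates per position — 1:mausk {NOUN,DET}; 2:ripplaulm {NOUN,ADV}; 3:kloim {ADV,VERB}; 4:praanosko {CONJ,ADV}; 5:kloim {ADV,VERB}; 6:praanosko {CONJ,ADV}; 7:storp {NOUN}; 8:bakrau {DET}; 9:thosholk {CONJ}; 10:thosholk {CONJ}.
One satisfying assignment: NOUN NOUN VERB ADV VERB ADV NOUN DET CONJ CONJ.
Check: rule 1 ok; rule 2 ok; rule 3 ok; rule 4 ok; rule 5 ok.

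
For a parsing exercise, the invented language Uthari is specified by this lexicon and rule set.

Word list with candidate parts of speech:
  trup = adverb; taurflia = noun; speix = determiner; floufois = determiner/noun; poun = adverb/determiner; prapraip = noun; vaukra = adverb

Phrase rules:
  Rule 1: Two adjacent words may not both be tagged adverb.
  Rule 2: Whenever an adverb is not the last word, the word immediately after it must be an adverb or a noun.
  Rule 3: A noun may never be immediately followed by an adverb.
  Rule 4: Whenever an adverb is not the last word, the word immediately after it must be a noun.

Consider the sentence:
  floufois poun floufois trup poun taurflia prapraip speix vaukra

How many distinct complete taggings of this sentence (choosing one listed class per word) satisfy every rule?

Candidates per position — 1:floufois {determiner,noun}; 2:poun {adverb,determiner}; 3:floufois {determiner,noun}; 4:trup {adverb}; 5:poun {adverb,determiner}; 6:taurflia {noun}; 7:prapraip {noun}; 8:speix {determiner}; 9:vaukra {adverb}.
There are 16 candidate sequences in total.
Rule 4 cannot be satisfied by any choice of tags from the lexicon.
So there is no consistent tagging.
Count = 0.

0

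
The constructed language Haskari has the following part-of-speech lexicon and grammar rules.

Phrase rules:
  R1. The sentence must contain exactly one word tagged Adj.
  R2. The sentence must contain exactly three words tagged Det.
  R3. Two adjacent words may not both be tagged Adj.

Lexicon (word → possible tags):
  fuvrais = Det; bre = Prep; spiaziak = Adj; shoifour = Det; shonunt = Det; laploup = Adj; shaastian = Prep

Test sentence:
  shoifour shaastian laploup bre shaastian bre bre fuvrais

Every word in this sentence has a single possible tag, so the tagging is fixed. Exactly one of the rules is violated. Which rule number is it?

2

Fixed tagging: Det Prep Adj Prep Prep Prep Prep Det.
Applying the rules: R1 holds, R2 violated, R3 holds.
Only rule 2 fails.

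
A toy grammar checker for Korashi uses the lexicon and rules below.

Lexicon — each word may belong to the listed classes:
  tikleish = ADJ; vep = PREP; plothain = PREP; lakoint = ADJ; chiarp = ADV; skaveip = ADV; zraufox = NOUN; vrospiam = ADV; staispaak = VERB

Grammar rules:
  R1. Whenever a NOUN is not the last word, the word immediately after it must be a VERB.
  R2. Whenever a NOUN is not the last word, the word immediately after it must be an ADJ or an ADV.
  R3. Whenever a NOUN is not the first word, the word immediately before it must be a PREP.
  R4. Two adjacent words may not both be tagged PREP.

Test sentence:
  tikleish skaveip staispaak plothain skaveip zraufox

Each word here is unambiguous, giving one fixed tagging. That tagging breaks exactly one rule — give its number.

Fixed tagging: ADJ ADV VERB PREP ADV NOUN.
Applying the rules: R1 holds, R2 holds, R3 violated, R4 holds.
Only rule 3 fails.

3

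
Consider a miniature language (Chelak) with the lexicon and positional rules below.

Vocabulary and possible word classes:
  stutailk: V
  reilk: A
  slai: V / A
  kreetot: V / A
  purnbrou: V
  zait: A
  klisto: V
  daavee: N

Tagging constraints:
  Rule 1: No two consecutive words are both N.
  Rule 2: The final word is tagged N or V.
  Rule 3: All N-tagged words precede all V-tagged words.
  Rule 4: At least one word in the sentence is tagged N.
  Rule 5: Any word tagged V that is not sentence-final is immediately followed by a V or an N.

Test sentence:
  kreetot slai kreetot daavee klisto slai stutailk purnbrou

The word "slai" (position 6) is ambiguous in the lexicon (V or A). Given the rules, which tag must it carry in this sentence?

Candidates per position — 1:kreetot {V,A}; 2:slai {V,A}; 3:kreetot {V,A}; 4:daavee {N}; 5:klisto {V}; 6:slai {V,A}; 7:stutailk {V}; 8:purnbrou {V}.
Position 1: V is ruled out by rule 3; that leaves A.
Position 2: V is ruled out by rule 3; that leaves A.
Position 3: V is ruled out by rule 3; that leaves A.
Position 6: A is ruled out by rule 5; that leaves V.
That leaves exactly one tagging: A A A N V V V V.
Rule-by-rule: rule 1 ✓; rule 2 ✓; rule 3 ✓; rule 4 ✓; rule 5 ✓.

V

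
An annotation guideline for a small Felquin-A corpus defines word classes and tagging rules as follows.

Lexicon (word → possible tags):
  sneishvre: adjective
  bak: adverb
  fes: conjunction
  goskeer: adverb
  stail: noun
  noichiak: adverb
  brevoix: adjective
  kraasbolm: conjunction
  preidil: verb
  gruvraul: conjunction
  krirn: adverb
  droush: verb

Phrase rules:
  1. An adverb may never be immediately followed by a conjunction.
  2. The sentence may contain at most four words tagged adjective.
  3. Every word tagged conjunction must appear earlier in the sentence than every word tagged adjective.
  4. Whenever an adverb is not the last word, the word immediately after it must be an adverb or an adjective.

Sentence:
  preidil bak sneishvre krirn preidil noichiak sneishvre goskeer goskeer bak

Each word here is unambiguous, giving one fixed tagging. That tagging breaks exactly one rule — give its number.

Fixed tagging: verb adverb adjective adverb verb adverb adjective adverb adverb adverb.
Applying the rules: R1 ok, R2 ok, R3 ok, R4 fails.
Only rule 4 fails.

4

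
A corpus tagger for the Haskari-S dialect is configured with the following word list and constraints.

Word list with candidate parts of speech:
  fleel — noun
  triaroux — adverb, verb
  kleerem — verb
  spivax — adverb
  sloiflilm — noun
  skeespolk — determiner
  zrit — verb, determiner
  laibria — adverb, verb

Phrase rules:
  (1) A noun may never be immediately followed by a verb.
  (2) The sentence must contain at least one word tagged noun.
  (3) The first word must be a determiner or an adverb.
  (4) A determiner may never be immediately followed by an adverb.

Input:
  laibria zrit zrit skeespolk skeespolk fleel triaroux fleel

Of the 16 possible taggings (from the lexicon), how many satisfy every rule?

Candidates per position — 1:laibria {adverb,verb}; 2:zrit {verb,determiner}; 3:zrit {verb,determiner}; 4:skeespolk {determiner}; 5:skeespolk {determiner}; 6:fleel {noun}; 7:triaroux {adverb,verb}; 8:fleel {noun}.
There are 16 candidate sequences in total.
The sequences that satisfy every rule: adverb verb verb determiner determiner noun adverb noun; adverb verb determiner determiner determiner noun adverb noun; adverb determiner verb determiner determiner noun adverb noun; adverb determiner determiner determiner determiner noun adverb noun.
Count = 4.

4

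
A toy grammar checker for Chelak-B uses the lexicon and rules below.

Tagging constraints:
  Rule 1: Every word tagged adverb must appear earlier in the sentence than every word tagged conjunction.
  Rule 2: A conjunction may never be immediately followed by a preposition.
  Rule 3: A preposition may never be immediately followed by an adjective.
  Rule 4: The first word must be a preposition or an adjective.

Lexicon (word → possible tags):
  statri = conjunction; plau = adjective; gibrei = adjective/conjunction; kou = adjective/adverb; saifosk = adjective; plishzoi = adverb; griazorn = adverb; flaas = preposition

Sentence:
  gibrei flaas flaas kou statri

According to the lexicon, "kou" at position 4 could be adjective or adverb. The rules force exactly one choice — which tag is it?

adverb

Candidates per position — 1:gibrei {adjective,conjunction}; 2:flaas {preposition}; 3:flaas {preposition}; 4:kou {adjective,adverb}; 5:statri {conjunction}.
If word 1 were conjunction, no tagging could satisfy rule 2; so word 1 is adjective.
If word 4 were adjective, no tagging could satisfy rule 3; so word 4 is adverb.
The only consistent sequence is: adjective preposition preposition adverb conjunction.
Verifying each rule — rule 1 holds; rule 2 holds; rule 3 holds; rule 4 holds.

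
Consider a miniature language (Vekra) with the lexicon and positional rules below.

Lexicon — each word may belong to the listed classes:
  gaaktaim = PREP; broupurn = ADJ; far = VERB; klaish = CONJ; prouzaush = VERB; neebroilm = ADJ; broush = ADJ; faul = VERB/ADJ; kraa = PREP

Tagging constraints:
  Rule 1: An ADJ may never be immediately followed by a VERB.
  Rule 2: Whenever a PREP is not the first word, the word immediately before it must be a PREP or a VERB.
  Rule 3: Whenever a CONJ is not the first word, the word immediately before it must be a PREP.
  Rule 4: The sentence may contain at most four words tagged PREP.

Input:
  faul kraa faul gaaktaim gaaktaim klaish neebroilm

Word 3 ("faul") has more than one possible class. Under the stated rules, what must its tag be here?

Candidates per position — 1:faul {VERB,ADJ}; 2:kraa {PREP}; 3:faul {VERB,ADJ}; 4:gaaktaim {PREP}; 5:gaaktaim {PREP}; 6:klaish {CONJ}; 7:neebroilm {ADJ}.
Position 1: ADJ is ruled out by rule 2; that leaves VERB.
Position 3: ADJ is ruled out by rule 2; that leaves VERB.
The unique satisfying tagging is: VERB PREP VERB PREP PREP CONJ ADJ.
Checking: rule 1 satisfied; rule 2 satisfied; rule 3 satisfied; rule 4 satisfied.

VERB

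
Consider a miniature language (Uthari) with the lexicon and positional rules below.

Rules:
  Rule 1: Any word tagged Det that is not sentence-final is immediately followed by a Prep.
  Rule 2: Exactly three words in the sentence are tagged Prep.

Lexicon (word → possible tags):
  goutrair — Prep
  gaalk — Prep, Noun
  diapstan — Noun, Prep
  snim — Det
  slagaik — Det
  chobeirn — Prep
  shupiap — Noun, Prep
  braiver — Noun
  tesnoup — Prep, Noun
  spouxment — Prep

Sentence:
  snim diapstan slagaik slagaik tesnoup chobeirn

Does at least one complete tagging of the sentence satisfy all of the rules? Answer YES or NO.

NO

Candidates per position — 1:snim {Det}; 2:diapstan {Noun,Prep}; 3:slagaik {Det}; 4:slagaik {Det}; 5:tesnoup {Prep,Noun}; 6:chobeirn {Prep}.
Rule 1 cannot be satisfied by any choice of tags from the lexicon.
So there is no consistent tagging.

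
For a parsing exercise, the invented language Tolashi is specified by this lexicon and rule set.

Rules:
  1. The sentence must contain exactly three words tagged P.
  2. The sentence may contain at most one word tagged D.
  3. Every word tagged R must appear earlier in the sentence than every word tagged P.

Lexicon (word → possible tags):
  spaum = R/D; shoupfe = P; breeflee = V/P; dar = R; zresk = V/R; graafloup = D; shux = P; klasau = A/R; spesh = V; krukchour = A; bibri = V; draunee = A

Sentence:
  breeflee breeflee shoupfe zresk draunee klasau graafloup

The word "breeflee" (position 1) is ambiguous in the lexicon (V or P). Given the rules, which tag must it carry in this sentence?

P

Candidates per position — 1:breeflee {V,P}; 2:breeflee {V,P}; 3:shoupfe {P}; 4:zresk {V,R}; 5:draunee {A}; 6:klasau {A,R}; 7:graafloup {D}.
At position 1, choosing V makes rule 1 impossible to satisfy; hence P.
At position 2, choosing V makes rule 1 impossible to satisfy; hence P.
At position 4, choosing R makes rule 3 impossible to satisfy; hence V.
At position 6, choosing R makes rule 3 impossible to satisfy; hence A.
The only consistent sequence is: P P P V A A D.
Checking: rule 1 holds; rule 2 holds; rule 3 holds.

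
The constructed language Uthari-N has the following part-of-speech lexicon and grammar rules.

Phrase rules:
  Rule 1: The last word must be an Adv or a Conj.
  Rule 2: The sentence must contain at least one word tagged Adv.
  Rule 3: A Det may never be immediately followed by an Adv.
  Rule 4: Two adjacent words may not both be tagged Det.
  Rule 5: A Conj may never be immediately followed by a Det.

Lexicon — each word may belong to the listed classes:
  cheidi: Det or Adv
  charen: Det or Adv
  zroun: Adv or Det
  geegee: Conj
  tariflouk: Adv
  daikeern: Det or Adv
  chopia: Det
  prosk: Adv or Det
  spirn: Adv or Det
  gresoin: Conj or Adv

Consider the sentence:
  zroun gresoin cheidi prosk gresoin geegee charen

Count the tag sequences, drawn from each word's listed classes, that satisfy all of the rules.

9

Candidates per position — 1:zroun {Adv,Det}; 2:gresoin {Conj,Adv}; 3:cheidi {Det,Adv}; 4:prosk {Adv,Det}; 5:gresoin {Conj,Adv}; 6:geegee {Conj}; 7:charen {Det,Adv}.
There are 64 candidate sequences in total.
Checking each against the rules leaves 9 sequences.
Count = 9.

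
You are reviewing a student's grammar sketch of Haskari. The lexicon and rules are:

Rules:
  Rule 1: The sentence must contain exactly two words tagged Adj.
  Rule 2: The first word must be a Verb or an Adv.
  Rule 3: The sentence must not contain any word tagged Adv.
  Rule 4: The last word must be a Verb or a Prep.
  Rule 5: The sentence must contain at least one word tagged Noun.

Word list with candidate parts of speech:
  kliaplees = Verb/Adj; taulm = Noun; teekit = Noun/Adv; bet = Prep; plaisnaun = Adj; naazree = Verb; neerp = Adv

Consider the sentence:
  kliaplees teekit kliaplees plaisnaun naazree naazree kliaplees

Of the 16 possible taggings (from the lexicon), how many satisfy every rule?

Candidates per position — 1:kliaplees {Verb,Adj}; 2:teekit {Noun,Adv}; 3:kliaplees {Verb,Adj}; 4:plaisnaun {Adj}; 5:naazree {Verb}; 6:naazree {Verb}; 7:kliaplees {Verb,Adj}.
There are 16 candidate sequences in total.
The sequences that satisfy every rule: Verb Noun Adj Adj Verb Verb Verb.
Count = 1.

1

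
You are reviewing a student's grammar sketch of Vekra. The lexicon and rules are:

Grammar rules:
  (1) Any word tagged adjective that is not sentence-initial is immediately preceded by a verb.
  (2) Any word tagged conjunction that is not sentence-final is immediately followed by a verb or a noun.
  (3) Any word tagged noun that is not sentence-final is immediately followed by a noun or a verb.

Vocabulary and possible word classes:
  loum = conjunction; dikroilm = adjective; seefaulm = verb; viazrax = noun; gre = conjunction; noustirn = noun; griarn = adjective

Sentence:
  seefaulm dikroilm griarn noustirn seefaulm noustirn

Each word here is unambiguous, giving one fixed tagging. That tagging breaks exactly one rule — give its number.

Fixed tagging: verb adjective adjective noun verb noun.
Checking each rule: R1 violated, R2 holds, R3 holds.
Only rule 1 fails.

1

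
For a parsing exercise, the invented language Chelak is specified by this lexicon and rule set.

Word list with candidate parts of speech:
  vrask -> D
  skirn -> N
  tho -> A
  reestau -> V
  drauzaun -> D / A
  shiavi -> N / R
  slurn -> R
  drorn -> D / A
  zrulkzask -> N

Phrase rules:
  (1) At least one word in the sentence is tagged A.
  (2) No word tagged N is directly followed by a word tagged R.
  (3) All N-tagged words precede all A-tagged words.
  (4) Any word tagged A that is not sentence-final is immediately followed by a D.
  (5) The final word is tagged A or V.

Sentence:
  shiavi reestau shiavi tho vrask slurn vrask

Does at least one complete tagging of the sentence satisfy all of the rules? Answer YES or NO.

Candidates per position — 1:shiavi {N,R}; 2:reestau {V}; 3:shiavi {N,R}; 4:tho {A}; 5:vrask {D}; 6:slurn {R}; 7:vrask {D}.
Rule 5 cannot be satisfied by any choice of tags from the lexicon.
So there is no consistent tagging.

NO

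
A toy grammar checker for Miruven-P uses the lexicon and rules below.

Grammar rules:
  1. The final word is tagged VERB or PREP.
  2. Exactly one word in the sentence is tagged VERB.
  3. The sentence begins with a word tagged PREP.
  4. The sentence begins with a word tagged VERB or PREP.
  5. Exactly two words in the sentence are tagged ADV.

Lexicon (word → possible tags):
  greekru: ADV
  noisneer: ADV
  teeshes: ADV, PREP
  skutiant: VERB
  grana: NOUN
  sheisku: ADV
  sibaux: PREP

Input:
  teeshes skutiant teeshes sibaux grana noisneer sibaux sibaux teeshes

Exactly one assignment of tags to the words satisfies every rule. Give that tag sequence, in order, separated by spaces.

Candidates per position — 1:teeshes {ADV,PREP}; 2:skutiant {VERB}; 3:teeshes {ADV,PREP}; 4:sibaux {PREP}; 5:grana {NOUN}; 6:noisneer {ADV}; 7:sibaux {PREP}; 8:sibaux {PREP}; 9:teeshes {ADV,PREP}.
If word 1 were ADV, no tagging could satisfy rule 3; so word 1 is PREP.
If word 9 were ADV, no tagging could satisfy rule 1; so word 9 is PREP.
If word 3 were PREP, no tagging could satisfy rule 5; so word 3 is ADV.
So the tagging must be: PREP VERB ADV PREP NOUN ADV PREP PREP PREP.
Rule-by-rule: rule 1 ok; rule 2 ok; rule 3 ok; rule 4 ok; rule 5 ok.

PREP VERB ADV PREP NOUN ADV PREP PREP PREP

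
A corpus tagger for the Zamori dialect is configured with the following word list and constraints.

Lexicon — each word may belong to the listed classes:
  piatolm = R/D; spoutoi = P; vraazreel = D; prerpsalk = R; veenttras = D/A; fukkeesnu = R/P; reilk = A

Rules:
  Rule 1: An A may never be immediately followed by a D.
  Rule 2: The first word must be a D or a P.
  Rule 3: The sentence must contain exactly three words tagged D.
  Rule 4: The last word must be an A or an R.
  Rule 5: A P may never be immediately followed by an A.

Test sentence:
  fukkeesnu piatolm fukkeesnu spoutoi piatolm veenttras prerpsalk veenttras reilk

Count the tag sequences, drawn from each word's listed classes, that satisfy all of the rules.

Candidates per position — 1:fukkeesnu {R,P}; 2:piatolm {R,D}; 3:fukkeesnu {R,P}; 4:spoutoi {P}; 5:piatolm {R,D}; 6:veenttras {D,A}; 7:prerpsalk {R}; 8:veenttras {D,A}; 9:reilk {A}.
There are 64 candidate sequences in total.
Checking each against the rules leaves 8 sequences.
Count = 8.

8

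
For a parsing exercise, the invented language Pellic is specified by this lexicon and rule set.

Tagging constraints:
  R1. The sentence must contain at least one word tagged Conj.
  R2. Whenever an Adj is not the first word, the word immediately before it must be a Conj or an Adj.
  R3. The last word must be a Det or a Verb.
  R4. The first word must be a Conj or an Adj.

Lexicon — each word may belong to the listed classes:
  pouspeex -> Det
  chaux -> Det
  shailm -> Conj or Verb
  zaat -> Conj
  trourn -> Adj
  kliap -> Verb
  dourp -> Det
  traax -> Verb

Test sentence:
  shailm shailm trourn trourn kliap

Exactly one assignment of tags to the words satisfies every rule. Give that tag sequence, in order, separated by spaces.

Candidates per position — 1:shailm {Conj,Verb}; 2:shailm {Conj,Verb}; 3:trourn {Adj}; 4:trourn {Adj}; 5:kliap {Verb}.
At position 1, choosing Verb makes rule 4 impossible to satisfy; hence Conj.
At position 2, choosing Verb makes rule 2 impossible to satisfy; hence Conj.
The unique satisfying tagging is: Conj Conj Adj Adj Verb.
Checking: rule 1 ok; rule 2 ok; rule 3 ok; rule 4 ok.

Conj Conj Adj Adj Verb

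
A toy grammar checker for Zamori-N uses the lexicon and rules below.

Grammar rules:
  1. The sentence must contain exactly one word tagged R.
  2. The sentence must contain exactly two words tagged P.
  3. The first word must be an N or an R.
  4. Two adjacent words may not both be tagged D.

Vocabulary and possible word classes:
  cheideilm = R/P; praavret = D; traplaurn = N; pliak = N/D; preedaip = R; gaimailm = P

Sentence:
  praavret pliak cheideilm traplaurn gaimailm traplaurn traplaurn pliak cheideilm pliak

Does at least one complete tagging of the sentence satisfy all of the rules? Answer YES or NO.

Candidates per position — 1:praavret {D}; 2:pliak {N,D}; 3:cheideilm {R,P}; 4:traplaurn {N}; 5:gaimailm {P}; 6:traplaurn {N}; 7:traplaurn {N}; 8:pliak {N,D}; 9:cheideilm {R,P}; 10:pliak {N,D}.
Rule 3 cannot be satisfied by any choice of tags from the lexicon.
So there is no consistent tagging.

NO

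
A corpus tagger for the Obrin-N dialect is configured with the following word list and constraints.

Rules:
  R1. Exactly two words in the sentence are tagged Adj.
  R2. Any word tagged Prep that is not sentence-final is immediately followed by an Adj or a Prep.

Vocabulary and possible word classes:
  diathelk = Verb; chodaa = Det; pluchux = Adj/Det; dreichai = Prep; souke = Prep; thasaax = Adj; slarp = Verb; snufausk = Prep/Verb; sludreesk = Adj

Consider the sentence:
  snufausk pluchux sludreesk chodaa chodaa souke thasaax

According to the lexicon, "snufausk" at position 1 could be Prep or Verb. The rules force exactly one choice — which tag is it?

Candidates per position — 1:snufausk {Prep,Verb}; 2:pluchux {Adj,Det}; 3:sludreesk {Adj}; 4:chodaa {Det}; 5:chodaa {Det}; 6:souke {Prep}; 7:thasaax {Adj}.
Word 2 cannot be Adj — rule 1 would then fail for every completion. It is Det.
Word 1 cannot be Prep — rule 2 would then fail for every completion. It is Verb.
The only consistent sequence is: Verb Det Adj Det Det Prep Adj.
Checking: rule 1 ok; rule 2 ok.

Verb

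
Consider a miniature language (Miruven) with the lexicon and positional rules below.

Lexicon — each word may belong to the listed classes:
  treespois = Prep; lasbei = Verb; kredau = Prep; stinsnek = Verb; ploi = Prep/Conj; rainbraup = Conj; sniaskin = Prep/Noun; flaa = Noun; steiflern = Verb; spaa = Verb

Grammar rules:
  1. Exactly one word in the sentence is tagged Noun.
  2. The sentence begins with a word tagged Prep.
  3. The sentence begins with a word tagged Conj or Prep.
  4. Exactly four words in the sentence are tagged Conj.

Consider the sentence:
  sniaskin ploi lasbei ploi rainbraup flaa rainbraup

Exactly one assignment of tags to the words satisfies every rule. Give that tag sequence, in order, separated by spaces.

Candidates per position — 1:sniaskin {Prep,Noun}; 2:ploi {Prep,Conj}; 3:lasbei {Verb}; 4:ploi {Prep,Conj}; 5:rainbraup {Conj}; 6:flaa {Noun}; 7:rainbraup {Conj}.
If word 1 were Noun, no tagging could satisfy rule 1; so word 1 is Prep.
If word 2 were Prep, no tagging could satisfy rule 4; so word 2 is Conj.
If word 4 were Prep, no tagging could satisfy rule 4; so word 4 is Conj.
The only consistent sequence is: Prep Conj Verb Conj Conj Noun Conj.
Checking: rule 1 holds; rule 2 holds; rule 3 holds; rule 4 holds.

Prep Conj Verb Conj Conj Noun Conj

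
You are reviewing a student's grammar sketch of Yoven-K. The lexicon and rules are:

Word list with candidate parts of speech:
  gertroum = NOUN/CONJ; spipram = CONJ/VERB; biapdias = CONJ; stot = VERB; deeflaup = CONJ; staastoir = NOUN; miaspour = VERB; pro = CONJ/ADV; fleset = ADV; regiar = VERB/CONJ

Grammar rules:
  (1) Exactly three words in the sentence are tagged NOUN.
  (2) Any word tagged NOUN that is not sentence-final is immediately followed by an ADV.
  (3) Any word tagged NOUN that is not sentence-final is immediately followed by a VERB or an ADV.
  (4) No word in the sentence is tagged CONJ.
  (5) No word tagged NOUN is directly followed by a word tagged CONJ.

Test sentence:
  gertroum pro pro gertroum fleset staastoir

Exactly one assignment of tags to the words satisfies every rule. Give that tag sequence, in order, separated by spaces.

NOUN ADV ADV NOUN ADV NOUN

Candidates per position — 1:gertroum {NOUN,CONJ}; 2:pro {CONJ,ADV}; 3:pro {CONJ,ADV}; 4:gertroum {NOUN,CONJ}; 5:fleset {ADV}; 6:staastoir {NOUN}.
Position 1: tagging it CONJ would leave rule 1 unsatisfiable, so it must be NOUN.
Position 2: tagging it CONJ would leave rule 2 unsatisfiable, so it must be ADV.
Position 3: tagging it CONJ would leave rule 4 unsatisfiable, so it must be ADV.
Position 4: tagging it CONJ would leave rule 1 unsatisfiable, so it must be NOUN.
That leaves exactly one tagging: NOUN ADV ADV NOUN ADV NOUN.
Check: rule 1 holds; rule 2 holds; rule 3 holds; rule 4 holds; rule 5 holds.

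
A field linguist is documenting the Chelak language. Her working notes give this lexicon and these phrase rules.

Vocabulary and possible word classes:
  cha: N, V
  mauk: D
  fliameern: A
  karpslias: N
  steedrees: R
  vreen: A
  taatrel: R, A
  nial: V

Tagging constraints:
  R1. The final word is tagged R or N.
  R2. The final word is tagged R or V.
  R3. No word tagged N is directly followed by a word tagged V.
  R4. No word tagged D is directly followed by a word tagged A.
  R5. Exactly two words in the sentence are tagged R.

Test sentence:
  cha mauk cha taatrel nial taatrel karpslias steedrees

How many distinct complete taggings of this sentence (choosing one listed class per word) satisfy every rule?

8

Candidates per position — 1:cha {N,V}; 2:mauk {D}; 3:cha {N,V}; 4:taatrel {R,A}; 5:nial {V}; 6:taatrel {R,A}; 7:karpslias {N}; 8:steedrees {R}.
There are 16 candidate sequences in total.
Checking each against the rules leaves 8 sequences.
Count = 8.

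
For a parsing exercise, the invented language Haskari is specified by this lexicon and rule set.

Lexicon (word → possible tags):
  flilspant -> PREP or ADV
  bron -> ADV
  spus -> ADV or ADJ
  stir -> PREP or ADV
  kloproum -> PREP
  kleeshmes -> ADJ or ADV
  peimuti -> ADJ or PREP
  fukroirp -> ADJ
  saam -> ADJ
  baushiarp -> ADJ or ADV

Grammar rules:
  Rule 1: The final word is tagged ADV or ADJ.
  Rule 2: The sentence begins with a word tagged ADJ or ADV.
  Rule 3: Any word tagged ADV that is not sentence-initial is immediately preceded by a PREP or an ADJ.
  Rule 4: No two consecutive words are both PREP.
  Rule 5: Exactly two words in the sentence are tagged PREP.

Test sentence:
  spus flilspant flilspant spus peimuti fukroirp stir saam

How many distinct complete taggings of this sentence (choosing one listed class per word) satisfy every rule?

Candidates per position — 1:spus {ADV,ADJ}; 2:flilspant {PREP,ADV}; 3:flilspant {PREP,ADV}; 4:spus {ADV,ADJ}; 5:peimuti {ADJ,PREP}; 6:fukroirp {ADJ}; 7:stir {PREP,ADV}; 8:saam {ADJ}.
There are 64 candidate sequences in total.
Checking each against the rules leaves 8 sequences.
Count = 8.

8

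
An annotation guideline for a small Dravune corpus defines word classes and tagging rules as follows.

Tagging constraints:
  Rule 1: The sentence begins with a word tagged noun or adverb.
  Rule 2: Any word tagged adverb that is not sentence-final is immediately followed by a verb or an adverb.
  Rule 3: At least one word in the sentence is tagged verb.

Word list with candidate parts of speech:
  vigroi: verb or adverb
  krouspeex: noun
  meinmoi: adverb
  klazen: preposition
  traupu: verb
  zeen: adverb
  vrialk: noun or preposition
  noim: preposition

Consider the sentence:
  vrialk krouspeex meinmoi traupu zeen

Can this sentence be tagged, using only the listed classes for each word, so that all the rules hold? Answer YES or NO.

YES

Candidates per position — 1:vrialk {noun,preposition}; 2:krouspeex {noun}; 3:meinmoi {adverb}; 4:traupu {verb}; 5:zeen {adverb}.
One satisfying assignment: noun noun adverb verb adverb.
Check: rule 1 holds; rule 2 holds; rule 3 holds.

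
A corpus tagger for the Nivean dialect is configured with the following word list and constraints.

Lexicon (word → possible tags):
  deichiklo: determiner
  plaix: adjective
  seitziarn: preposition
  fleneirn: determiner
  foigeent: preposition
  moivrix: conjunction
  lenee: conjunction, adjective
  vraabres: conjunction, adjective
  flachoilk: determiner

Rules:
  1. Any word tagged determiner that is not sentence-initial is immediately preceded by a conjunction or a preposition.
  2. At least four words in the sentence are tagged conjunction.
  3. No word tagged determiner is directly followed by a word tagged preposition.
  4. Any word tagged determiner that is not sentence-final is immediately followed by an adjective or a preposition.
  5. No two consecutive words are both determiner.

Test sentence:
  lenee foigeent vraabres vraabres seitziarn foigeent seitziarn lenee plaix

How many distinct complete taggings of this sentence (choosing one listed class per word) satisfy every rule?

1

Candidates per position — 1:lenee {conjunction,adjective}; 2:foigeent {preposition}; 3:vraabres {conjunction,adjective}; 4:vraabres {conjunction,adjective}; 5:seitziarn {preposition}; 6:foigeent {preposition}; 7:seitziarn {preposition}; 8:lenee {conjunction,adjective}; 9:plaix {adjective}.
There are 16 candidate sequences in total.
The sequences that satisfy every rule: conjunction preposition conjunction conjunction preposition preposition preposition conjunction adjective.
Count = 1.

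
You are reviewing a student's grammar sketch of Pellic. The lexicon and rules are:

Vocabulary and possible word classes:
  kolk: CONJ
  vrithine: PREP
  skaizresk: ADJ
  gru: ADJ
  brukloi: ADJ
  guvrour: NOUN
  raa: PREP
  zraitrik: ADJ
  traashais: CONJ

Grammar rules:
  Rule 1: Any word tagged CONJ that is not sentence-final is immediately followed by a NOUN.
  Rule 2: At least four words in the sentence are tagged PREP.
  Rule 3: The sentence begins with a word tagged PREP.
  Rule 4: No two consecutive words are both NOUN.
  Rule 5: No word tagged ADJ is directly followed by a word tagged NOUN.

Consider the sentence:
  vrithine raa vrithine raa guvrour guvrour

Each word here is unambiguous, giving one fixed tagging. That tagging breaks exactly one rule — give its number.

Fixed tagging: PREP PREP PREP PREP NOUN NOUN.
Rule check: R1 ok, R2 ok, R3 ok, R4 fails, R5 ok.
Only rule 4 fails.

4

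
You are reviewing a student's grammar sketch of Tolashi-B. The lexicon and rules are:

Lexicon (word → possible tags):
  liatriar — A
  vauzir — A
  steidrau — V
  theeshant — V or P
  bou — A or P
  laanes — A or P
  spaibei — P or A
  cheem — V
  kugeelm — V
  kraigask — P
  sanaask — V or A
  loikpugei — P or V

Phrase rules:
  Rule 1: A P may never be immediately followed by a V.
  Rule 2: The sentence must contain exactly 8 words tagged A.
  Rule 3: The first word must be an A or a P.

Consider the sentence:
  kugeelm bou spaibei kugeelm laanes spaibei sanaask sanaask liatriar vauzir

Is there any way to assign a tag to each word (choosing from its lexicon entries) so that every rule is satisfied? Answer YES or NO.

Candidates per position — 1:kugeelm {V}; 2:bou {A,P}; 3:spaibei {P,A}; 4:kugeelm {V}; 5:laanes {A,P}; 6:spaibei {P,A}; 7:sanaask {V,A}; 8:sanaask {V,A}; 9:liatriar {A}; 10:vauzir {A}.
Rule 3 cannot be satisfied by any choice of tags from the lexicon.
So there is no consistent tagging.

NO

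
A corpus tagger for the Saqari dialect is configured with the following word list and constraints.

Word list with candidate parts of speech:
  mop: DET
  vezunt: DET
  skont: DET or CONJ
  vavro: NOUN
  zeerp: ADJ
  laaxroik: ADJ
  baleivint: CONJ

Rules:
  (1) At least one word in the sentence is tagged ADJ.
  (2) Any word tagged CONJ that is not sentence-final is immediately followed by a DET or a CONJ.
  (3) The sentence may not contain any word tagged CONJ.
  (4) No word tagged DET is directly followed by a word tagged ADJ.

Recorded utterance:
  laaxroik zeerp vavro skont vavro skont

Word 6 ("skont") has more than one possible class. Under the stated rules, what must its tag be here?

DET

Candidates per position — 1:laaxroik {ADJ}; 2:zeerp {ADJ}; 3:vavro {NOUN}; 4:skont {DET,CONJ}; 5:vavro {NOUN}; 6:skont {DET,CONJ}.
Position 4: tagging it CONJ would leave rule 2 unsatisfiable, so it must be DET.
Position 6: tagging it CONJ would leave rule 3 unsatisfiable, so it must be DET.
The unique satisfying tagging is: ADJ ADJ NOUN DET NOUN DET.
Rule-by-rule: rule 1 ok; rule 2 ok; rule 3 ok; rule 4 ok.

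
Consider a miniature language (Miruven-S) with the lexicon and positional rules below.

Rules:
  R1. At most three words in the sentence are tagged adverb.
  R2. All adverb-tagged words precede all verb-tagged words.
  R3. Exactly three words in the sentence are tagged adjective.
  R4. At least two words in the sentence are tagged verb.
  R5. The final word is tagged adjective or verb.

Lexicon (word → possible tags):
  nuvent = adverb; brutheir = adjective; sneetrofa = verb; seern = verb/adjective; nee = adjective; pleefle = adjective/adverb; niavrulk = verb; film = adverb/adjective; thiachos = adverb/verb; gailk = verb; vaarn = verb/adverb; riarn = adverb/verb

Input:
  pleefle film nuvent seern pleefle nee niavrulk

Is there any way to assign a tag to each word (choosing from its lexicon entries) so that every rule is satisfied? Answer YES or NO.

Candidates per position — 1:pleefle {adjective,adverb}; 2:film {adverb,adjective}; 3:nuvent {adverb}; 4:seern {verb,adjective}; 5:pleefle {adjective,adverb}; 6:nee {adjective}; 7:niavrulk {verb}.
One satisfying assignment: adverb adjective adverb verb adjective adjective verb.
Rule-by-rule: rule 1 ok; rule 2 ok; rule 3 ok; rule 4 ok; rule 5 ok.

YES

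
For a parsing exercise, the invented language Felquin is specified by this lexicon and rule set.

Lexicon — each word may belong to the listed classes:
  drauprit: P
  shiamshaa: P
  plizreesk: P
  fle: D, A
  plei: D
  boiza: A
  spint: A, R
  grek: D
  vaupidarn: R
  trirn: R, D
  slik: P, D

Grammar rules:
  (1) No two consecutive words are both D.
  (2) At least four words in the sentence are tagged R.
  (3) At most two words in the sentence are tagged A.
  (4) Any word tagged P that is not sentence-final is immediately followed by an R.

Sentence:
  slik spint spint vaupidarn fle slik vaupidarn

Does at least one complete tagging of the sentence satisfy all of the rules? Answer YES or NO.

YES

Candidates per position — 1:slik {P,D}; 2:spint {A,R}; 3:spint {A,R}; 4:vaupidarn {R}; 5:fle {D,A}; 6:slik {P,D}; 7:vaupidarn {R}.
One satisfying assignment: P R R R A D R.
Verifying each rule — rule 1 ✓; rule 2 ✓; rule 3 ✓; rule 4 ✓.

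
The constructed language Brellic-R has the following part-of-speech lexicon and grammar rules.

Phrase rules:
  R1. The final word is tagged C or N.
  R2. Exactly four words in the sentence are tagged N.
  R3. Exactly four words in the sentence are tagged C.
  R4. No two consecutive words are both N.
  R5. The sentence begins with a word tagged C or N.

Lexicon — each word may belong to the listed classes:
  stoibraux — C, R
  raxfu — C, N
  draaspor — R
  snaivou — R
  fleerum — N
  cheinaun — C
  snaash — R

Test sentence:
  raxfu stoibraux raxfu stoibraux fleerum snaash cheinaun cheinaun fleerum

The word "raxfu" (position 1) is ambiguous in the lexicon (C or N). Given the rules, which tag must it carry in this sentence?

N

Candidates per position — 1:raxfu {C,N}; 2:stoibraux {C,R}; 3:raxfu {C,N}; 4:stoibraux {C,R}; 5:fleerum {N}; 6:snaash {R}; 7:cheinaun {C}; 8:cheinaun {C}; 9:fleerum {N}.
Position 1: tagging it C would leave rule 2 unsatisfiable, so it must be N.
Position 3: tagging it C would leave rule 2 unsatisfiable, so it must be N.
Position 4: tagging it R would leave rule 3 unsatisfiable, so it must be C.
Position 2: tagging it R would leave rule 3 unsatisfiable, so it must be C.
That leaves exactly one tagging: N C N C N R C C N.
Checking: rule 1 satisfied; rule 2 satisfied; rule 3 satisfied; rule 4 satisfied; rule 5 satisfied.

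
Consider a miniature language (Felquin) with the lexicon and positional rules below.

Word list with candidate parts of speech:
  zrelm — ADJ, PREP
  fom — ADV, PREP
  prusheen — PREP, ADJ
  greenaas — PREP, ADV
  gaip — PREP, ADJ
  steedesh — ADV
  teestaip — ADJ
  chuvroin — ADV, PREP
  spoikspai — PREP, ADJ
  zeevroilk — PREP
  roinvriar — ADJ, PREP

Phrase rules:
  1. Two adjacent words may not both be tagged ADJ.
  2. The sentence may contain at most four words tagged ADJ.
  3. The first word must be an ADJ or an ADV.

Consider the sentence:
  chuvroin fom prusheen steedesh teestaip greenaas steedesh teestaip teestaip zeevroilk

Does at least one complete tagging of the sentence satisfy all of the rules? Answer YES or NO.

NO

Candidates per position — 1:chuvroin {ADV,PREP}; 2:fom {ADV,PREP}; 3:prusheen {PREP,ADJ}; 4:steedesh {ADV}; 5:teestaip {ADJ}; 6:greenaas {PREP,ADV}; 7:steedesh {ADV}; 8:teestaip {ADJ}; 9:teestaip {ADJ}; 10:zeevroilk {PREP}.
Rule 1 cannot be satisfied by any choice of tags from the lexicon.
So there is no consistent tagging.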